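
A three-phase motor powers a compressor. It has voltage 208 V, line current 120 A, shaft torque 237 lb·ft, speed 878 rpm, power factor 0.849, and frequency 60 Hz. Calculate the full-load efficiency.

80.5 %

τ = 237 lb·ft × 1.356 = 321.4 N·m
ω = 2π × 878/60 = 91.94 rad/s; P_out = τω = 321.4 × 91.94 = 29550 W
P_in = √3·V_L·I_L·cosφ = 1.732 × 208 × 120 × 0.849 = 36703 W
η = P_out / P_in = 29550 / 36703 = 0.805 = 80.5%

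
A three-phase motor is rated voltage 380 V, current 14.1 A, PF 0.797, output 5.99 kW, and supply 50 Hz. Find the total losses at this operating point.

P_in = √3·V·I·cosφ = 1.732×380×14.1×0.797 = 7396 W
P_out = 5990 W
Losses = P_in − P_out = 7396 − 5990 = 1406 W

1410 W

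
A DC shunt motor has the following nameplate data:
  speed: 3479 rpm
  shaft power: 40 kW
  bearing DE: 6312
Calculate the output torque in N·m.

110 N·m

ω = 2π × 3479/60 = 364.3 rad/s
τ = P/ω = 40000/364.3 = 110 N·m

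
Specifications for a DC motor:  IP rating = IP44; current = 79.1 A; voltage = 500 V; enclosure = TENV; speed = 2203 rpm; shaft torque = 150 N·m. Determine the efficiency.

87.5 %

ω = 2π × 2203/60 = 230.7 rad/s; P_out = τω = 150 × 230.7 = 34605 W
P_in = V·I = 500 × 79.1 = 39550 W
η = P_out / P_in = 34605 / 39550 = 0.875 = 87.5%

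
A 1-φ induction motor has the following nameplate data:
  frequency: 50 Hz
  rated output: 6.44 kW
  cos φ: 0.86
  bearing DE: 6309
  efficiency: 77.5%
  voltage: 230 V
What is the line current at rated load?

42 A

P_out = 6.44 kW = 6440 W
P_in = P_out / η = 6440 / 0.775 = 8310 W
I = P_in / (V·cosφ) = 8310 / (230 × 0.86) = 42 A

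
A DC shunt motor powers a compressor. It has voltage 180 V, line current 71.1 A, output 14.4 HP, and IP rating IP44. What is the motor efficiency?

83.9 %

P_out = 14.4 × 746 = 10742 W
P_in = V·I = 180 × 71.1 = 12798 W
η = P_out / P_in = 10742 / 12798 = 0.839 = 83.9%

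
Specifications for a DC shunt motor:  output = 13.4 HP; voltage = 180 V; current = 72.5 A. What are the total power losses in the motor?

3.05 kW

P_in = V·I = 180×72.5 = 13050 W
P_out = 13.4×746 = 9996 W
Losses = P_in − P_out = 13050 − 9996 = 3054 W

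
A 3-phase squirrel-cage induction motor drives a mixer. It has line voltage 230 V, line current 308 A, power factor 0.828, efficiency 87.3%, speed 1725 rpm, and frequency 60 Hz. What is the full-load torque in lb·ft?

362 lb·ft

P_in = √3·V·I·cosφ = 1.732 × 230 × 308 × 0.828 = 101591 W
P_out = η·P_in = 0.873 × 101591 = 88689 W
n = 1725 rpm
ω = 2π×1725/60 = 180.6 rad/s
τ = P_out/ω = 88689/180.6 = 491.1 N·m
In lb·ft: 491.1/1.356 = 362 lb·ft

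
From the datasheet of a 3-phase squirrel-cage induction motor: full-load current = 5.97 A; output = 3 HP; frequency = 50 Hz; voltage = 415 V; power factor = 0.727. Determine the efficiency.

P_out = 3 × 746 = 2238 W
P_in = √3·V_L·I_L·cosφ = 1.732 × 415 × 5.97 × 0.727 = 3120 W
η = P_out / P_in = 2238 / 3120 = 0.717 = 71.7%

71.7 %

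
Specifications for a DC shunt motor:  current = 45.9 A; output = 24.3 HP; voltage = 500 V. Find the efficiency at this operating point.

79.0 %

P_out = 24.3 × 746 = 18128 W
P_in = V·I = 500 × 45.9 = 22950 W
η = P_out / P_in = 18128 / 22950 = 0.790 = 79.0%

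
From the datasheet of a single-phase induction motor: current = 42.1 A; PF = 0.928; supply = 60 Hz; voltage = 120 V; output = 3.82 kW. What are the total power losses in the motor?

868 W

P_in = V·I·cosφ = 120×42.1×0.928 = 4688 W
P_out = 3820 W
Losses = P_in − P_out = 4688 − 3820 = 868 W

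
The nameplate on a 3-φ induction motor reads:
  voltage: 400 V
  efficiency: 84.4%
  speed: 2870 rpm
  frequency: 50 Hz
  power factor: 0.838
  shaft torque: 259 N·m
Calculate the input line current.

159 A

ω = 2π×2870/60 = 300.5 rad/s; P_out = τω = 259 × 300.5 = 77830 W
P_in = P_out / η = 77830 / 0.844 = 92216 W
I_L = P_in / (√3·V_L·cosφ) = 92216 / (1.732 × 400 × 0.838) = 159 A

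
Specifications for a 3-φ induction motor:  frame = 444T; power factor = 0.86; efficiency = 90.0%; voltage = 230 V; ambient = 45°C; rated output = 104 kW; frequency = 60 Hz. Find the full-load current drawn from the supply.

337 A

P_out = 104 kW = 104000 W
P_in = P_out / η = 104000 / 0.900 = 115556 W
I_L = P_in / (√3·V_L·cosφ) = 115556 / (1.732 × 230 × 0.86) = 337 A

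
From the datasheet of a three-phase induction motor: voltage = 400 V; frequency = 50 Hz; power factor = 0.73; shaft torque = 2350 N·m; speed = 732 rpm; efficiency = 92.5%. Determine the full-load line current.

ω = 2π×732/60 = 76.65 rad/s; P_out = τω = 2350 × 76.65 = 180128 W
P_in = P_out / η = 180128 / 0.925 = 194733 W
I_L = P_in / (√3·V_L·cosφ) = 194733 / (1.732 × 400 × 0.73) = 385 A

385 A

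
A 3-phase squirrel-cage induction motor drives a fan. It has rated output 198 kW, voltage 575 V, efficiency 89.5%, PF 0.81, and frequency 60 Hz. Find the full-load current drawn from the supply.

274 A

P_out = 198 kW = 198000 W
P_in = P_out / η = 198000 / 0.895 = 221229 W
I_L = P_in / (√3·V_L·cosφ) = 221229 / (1.732 × 575 × 0.81) = 274 A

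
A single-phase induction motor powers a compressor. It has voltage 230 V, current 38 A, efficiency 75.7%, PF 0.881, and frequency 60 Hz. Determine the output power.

5.83 kW

P_in = V·I·cosφ = 230 × 38 × 0.881 = 7700 W
P_out = η·P_in = 0.757 × 7700 = 5829 W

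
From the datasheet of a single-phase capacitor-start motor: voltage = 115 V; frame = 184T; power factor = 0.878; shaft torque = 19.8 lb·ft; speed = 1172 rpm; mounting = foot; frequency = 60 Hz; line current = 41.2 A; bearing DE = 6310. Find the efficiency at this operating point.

τ = 19.8 lb·ft × 1.356 = 26.85 N·m
ω = 2π × 1172/60 = 122.7 rad/s; P_out = τω = 26.85 × 122.7 = 3294 W
P_in = V·I·cosφ = 115 × 41.2 × 0.878 = 4160 W
η = P_out / P_in = 3294 / 4160 = 0.792 = 79.2%

79.2 %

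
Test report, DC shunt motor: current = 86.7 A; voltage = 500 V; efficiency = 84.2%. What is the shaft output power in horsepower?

48.9 HP

P_in = V·I = 500 × 86.7 = 43350 W
P_out = η·P_in = 0.842 × 43350 = 36501 W
= 36501/746 = 48.9 HP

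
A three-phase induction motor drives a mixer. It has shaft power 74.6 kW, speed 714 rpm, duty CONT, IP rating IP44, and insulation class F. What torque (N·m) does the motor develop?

ω = 2π × 714/60 = 74.77 rad/s
τ = P/ω = 74600/74.77 = 998 N·m

998 N·m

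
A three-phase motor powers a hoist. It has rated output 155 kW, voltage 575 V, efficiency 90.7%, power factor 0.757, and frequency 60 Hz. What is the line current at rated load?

227 A

P_out = 155 kW = 155000 W
P_in = P_out / η = 155000 / 0.907 = 170893 W
I_L = P_in / (√3·V_L·cosφ) = 170893 / (1.732 × 575 × 0.757) = 227 A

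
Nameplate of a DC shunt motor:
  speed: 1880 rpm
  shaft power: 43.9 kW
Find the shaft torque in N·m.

ω = 2π × 1880/60 = 196.9 rad/s
τ = P/ω = 43900/196.9 = 223 N·m

223 N·m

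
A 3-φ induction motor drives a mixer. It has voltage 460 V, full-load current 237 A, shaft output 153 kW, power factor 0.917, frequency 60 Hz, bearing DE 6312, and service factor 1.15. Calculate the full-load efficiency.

88.4 %

P_out = 153 kW = 153000 W
P_in = √3·V_L·I_L·cosφ = 1.732 × 460 × 237 × 0.917 = 173150 W
η = P_out / P_in = 153000 / 173150 = 0.884 = 88.4%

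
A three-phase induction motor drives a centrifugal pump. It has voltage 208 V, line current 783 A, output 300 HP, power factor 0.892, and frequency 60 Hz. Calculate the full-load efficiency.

P_out = 300 × 746 = 223800 W
P_in = √3·V_L·I_L·cosφ = 1.732 × 208 × 783 × 0.892 = 251616 W
η = P_out / P_in = 223800 / 251616 = 0.889 = 88.9%

88.9 %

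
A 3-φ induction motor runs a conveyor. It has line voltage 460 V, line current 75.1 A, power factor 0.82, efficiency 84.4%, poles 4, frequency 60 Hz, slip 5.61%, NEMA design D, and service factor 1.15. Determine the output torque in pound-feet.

P_in = √3·V·I·cosφ = 1.732 × 460 × 75.1 × 0.82 = 49064 W
P_out = η·P_in = 0.844 × 49064 = 41410 W
n_s = 120×60/4 = 1800 rpm; n = 1800×(1−0.0561) = 1699 rpm
ω = 2π×1699/60 = 177.9 rad/s
τ = P_out/ω = 41410/177.9 = 232.8 N·m
In lb·ft: 232.8/1.356 = 172 lb·ft

172 lb·ft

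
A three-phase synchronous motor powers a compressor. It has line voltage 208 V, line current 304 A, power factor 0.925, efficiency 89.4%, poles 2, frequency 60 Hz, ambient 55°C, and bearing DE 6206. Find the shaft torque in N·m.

240 N·m

P_in = √3·V·I·cosφ = 1.732 × 208 × 304 × 0.925 = 101304 W
P_out = η·P_in = 0.894 × 101304 = 90566 W
n = n_s = 120×60/2 = 3600 rpm (synchronous)
ω = 2π×3600/60 = 377 rad/s
τ = P_out/ω = 90566/377 = 240 N·m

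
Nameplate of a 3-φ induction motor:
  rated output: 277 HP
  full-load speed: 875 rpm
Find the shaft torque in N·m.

2260 N·m

P_out = 277 × 746 = 206642 W
ω = 2π × 875/60 = 91.63 rad/s
τ = P_out/ω = 206642/91.63 = 2260 N·m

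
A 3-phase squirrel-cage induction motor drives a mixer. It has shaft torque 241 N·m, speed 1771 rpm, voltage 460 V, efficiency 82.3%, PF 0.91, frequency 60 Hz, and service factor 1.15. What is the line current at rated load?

ω = 2π×1771/60 = 185.5 rad/s; P_out = τω = 241 × 185.5 = 44706 W
P_in = P_out / η = 44706 / 0.823 = 54321 W
I_L = P_in / (√3·V_L·cosφ) = 54321 / (1.732 × 460 × 0.91) = 74.9 A

74.9 A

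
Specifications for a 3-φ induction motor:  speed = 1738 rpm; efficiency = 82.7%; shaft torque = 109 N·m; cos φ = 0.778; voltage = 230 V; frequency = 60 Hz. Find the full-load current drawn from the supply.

77.4 A

ω = 2π×1738/60 = 182 rad/s; P_out = τω = 109 × 182 = 19838 W
P_in = P_out / η = 19838 / 0.827 = 23988 W
I_L = P_in / (√3·V_L·cosφ) = 23988 / (1.732 × 230 × 0.778) = 77.4 A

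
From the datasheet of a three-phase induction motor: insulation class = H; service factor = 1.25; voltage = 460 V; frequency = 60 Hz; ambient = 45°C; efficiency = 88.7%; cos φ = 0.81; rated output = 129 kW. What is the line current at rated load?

P_out = 129 kW = 129000 W
P_in = P_out / η = 129000 / 0.887 = 145434 W
I_L = P_in / (√3·V_L·cosφ) = 145434 / (1.732 × 460 × 0.81) = 225 A

225 A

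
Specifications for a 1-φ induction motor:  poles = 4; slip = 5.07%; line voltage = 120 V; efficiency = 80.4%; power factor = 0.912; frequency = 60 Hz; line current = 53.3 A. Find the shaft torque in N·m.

26.2 N·m

P_in = V·I·cosφ = 120 × 53.3 × 0.912 = 5833 W
P_out = η·P_in = 0.804 × 5833 = 4690 W
n_s = 120×60/4 = 1800 rpm; n = 1800×(1−0.0507) = 1709 rpm
ω = 2π×1709/60 = 179 rad/s
τ = P_out/ω = 4690/179 = 26.2 N·m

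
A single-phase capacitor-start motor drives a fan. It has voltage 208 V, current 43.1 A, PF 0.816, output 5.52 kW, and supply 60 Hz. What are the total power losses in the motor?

1800 W

P_in = V·I·cosφ = 208×43.1×0.816 = 7315 W
P_out = 5520 W
Losses = P_in − P_out = 7315 − 5520 = 1795 W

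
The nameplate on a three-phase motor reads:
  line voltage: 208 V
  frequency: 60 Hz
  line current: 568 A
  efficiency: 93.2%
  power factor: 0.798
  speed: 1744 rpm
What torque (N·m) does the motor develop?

833 N·m

P_in = √3·V·I·cosφ = 1.732 × 208 × 568 × 0.798 = 163291 W
P_out = η·P_in = 0.932 × 163291 = 152187 W
n = 1744 rpm
ω = 2π×1744/60 = 182.6 rad/s
τ = P_out/ω = 152187/182.6 = 833 N·m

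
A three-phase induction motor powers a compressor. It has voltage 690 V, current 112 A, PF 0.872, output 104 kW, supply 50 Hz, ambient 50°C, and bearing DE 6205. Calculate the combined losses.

P_in = √3·V·I·cosφ = 1.732×690×112×0.872 = 116716 W
P_out = 104000 W
Losses = P_in − P_out = 116716 − 104000 = 12716 W

12700 W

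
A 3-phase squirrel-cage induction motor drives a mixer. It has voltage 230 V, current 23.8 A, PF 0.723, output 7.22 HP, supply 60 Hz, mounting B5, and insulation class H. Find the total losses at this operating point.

P_in = √3·V·I·cosφ = 1.732×230×23.8×0.723 = 6855 W
P_out = 7.22×746 = 5386 W
Losses = P_in − P_out = 6855 − 5386 = 1469 W

1.47 kW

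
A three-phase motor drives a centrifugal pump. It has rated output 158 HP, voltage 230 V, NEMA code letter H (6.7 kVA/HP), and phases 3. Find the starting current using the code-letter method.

S_LR = 6.7 × 158 = 1058.6 kVA
I_LR = S_LR/(√3·V_L) = 1058600/(1.732×230) = 2660 A

2660 A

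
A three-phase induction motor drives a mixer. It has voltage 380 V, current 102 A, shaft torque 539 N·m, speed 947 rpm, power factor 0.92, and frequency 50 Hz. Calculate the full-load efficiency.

86.5 %

ω = 2π × 947/60 = 99.17 rad/s; P_out = τω = 539 × 99.17 = 53453 W
P_in = √3·V_L·I_L·cosφ = 1.732 × 380 × 102 × 0.92 = 61762 W
η = P_out / P_in = 53453 / 61762 = 0.865 = 86.5%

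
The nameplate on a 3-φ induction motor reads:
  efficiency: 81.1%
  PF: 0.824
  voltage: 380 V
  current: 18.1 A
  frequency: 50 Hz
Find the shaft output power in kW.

P_in = √3·V·I·cosφ = 1.732 × 380 × 18.1 × 0.824 = 9816 W
P_out = η·P_in = 0.811 × 9816 = 7961 W

7.96 kW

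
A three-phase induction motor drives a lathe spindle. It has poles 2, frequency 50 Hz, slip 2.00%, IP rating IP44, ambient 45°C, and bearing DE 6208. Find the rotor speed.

n_s = 120f/p = 120×50/2 = 3000 rpm
n = n_s(1 − s) = 3000 × (1 − 0.02) = 2940 rpm

2940 rpm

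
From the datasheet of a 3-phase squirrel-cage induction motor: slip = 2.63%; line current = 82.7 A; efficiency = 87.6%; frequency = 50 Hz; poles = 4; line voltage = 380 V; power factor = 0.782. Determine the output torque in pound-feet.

P_in = √3·V·I·cosφ = 1.732 × 380 × 82.7 × 0.782 = 42564 W
P_out = η·P_in = 0.876 × 42564 = 37286 W
n_s = 120×50/4 = 1500 rpm; n = 1500×(1−0.0263) = 1461 rpm
ω = 2π×1461/60 = 153 rad/s
τ = P_out/ω = 37286/153 = 243.7 N·m
In lb·ft: 243.7/1.356 = 180 lb·ft

180 lb·ft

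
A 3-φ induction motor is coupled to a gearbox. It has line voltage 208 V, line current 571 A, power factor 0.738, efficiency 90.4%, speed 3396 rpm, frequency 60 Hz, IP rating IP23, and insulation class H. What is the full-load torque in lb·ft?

P_in = √3·V·I·cosφ = 1.732 × 208 × 571 × 0.738 = 151811 W
P_out = η·P_in = 0.904 × 151811 = 137237 W
n = 3396 rpm
ω = 2π×3396/60 = 355.6 rad/s
τ = P_out/ω = 137237/355.6 = 385.9 N·m
In lb·ft: 385.9/1.356 = 285 lb·ft

285 lb·ft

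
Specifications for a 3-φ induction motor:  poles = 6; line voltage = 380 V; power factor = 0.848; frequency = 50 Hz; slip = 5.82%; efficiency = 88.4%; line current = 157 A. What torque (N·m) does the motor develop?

P_in = √3·V·I·cosφ = 1.732 × 380 × 157 × 0.848 = 87625 W
P_out = η·P_in = 0.884 × 87625 = 77461 W
n_s = 120×50/6 = 1000 rpm; n = 1000×(1−0.0582) = 942 rpm
ω = 2π×942/60 = 98.65 rad/s
τ = P_out/ω = 77461/98.65 = 785 N·m

785 N·m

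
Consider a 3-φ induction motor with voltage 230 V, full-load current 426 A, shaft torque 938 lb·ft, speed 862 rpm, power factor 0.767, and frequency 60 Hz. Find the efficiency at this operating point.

τ = 938 lb·ft × 1.356 = 1272 N·m
ω = 2π × 862/60 = 90.27 rad/s; P_out = τω = 1272 × 90.27 = 114823 W
P_in = √3·V_L·I_L·cosφ = 1.732 × 230 × 426 × 0.767 = 130161 W
η = P_out / P_in = 114823 / 130161 = 0.882 = 88.2%

88.2 %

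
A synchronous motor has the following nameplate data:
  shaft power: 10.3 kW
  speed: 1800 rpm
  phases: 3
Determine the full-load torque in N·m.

54.6 N·m

ω = 2π × 1800/60 = 188.5 rad/s
τ = P/ω = 10300/188.5 = 54.6 N·m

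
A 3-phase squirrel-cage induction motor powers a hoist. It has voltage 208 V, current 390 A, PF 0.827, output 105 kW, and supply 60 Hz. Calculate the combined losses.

P_in = √3·V·I·cosφ = 1.732×208×390×0.827 = 116193 W
P_out = 105000 W
Losses = P_in − P_out = 116193 − 105000 = 11193 W

11.2 kW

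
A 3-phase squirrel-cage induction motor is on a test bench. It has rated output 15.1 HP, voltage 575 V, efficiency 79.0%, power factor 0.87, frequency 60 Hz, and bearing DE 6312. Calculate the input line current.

P_out = 15.1 × 746 = 11265 W
P_in = P_out / η = 11265 / 0.790 = 14259 W
I_L = P_in / (√3·V_L·cosφ) = 14259 / (1.732 × 575 × 0.87) = 16.5 A

16.5 A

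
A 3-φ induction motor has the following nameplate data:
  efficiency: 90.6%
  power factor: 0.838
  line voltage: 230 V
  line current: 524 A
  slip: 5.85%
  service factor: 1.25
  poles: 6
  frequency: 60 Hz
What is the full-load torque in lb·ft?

P_in = √3·V·I·cosφ = 1.732 × 230 × 524 × 0.838 = 174925 W
P_out = η·P_in = 0.906 × 174925 = 158482 W
n_s = 120×60/6 = 1200 rpm; n = 1200×(1−0.0585) = 1130 rpm
ω = 2π×1130/60 = 118.3 rad/s
τ = P_out/ω = 158482/118.3 = 1340 N·m
In lb·ft: 1340/1.356 = 988 lb·ft

988 lb·ft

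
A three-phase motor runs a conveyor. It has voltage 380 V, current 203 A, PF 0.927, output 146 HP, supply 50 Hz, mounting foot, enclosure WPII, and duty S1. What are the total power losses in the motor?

P_in = √3·V·I·cosφ = 1.732×380×203×0.927 = 123853 W
P_out = 146×746 = 108916 W
Losses = P_in − P_out = 123853 − 108916 = 14937 W

14.9 kW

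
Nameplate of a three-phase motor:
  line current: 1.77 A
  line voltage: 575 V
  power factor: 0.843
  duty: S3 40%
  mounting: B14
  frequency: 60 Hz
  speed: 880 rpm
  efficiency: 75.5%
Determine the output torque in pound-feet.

8.98 lb·ft

P_in = √3·V·I·cosφ = 1.732 × 575 × 1.77 × 0.843 = 1486 W
P_out = η·P_in = 0.755 × 1486 = 1122 W
n = 880 rpm
ω = 2π×880/60 = 92.15 rad/s
τ = P_out/ω = 1122/92.15 = 12.18 N·m
In lb·ft: 12.18/1.356 = 8.98 lb·ft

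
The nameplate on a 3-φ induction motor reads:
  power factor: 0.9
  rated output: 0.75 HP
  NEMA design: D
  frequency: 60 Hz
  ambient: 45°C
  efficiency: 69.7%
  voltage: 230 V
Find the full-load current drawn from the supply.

2.24 A

P_out = 0.75 × 746 = 560 W
P_in = P_out / η = 560 / 0.697 = 803 W
I_L = P_in / (√3·V_L·cosφ) = 803 / (1.732 × 230 × 0.9) = 2.24 A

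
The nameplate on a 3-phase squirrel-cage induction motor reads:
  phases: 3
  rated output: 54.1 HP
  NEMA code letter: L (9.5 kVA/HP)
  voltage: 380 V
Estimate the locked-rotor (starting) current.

S_LR = 9.5 × 54.1 = 513.95 kVA
I_LR = S_LR/(√3·V_L) = 513950/(1.732×380) = 781 A

781 A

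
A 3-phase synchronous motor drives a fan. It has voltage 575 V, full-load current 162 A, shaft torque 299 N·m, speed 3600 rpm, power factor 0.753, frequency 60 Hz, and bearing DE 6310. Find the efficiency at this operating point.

ω = 2π × 3600/60 = 377 rad/s; P_out = τω = 299 × 377 = 112723 W
P_in = √3·V_L·I_L·cosφ = 1.732 × 575 × 162 × 0.753 = 121486 W
η = P_out / P_in = 112723 / 121486 = 0.928 = 92.8%

92.8 %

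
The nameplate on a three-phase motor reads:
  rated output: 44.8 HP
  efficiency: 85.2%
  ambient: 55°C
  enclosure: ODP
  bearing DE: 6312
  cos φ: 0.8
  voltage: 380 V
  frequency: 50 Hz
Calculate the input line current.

74.5 A

P_out = 44.8 × 746 = 33421 W
P_in = P_out / η = 33421 / 0.852 = 39227 W
I_L = P_in / (√3·V_L·cosφ) = 39227 / (1.732 × 380 × 0.8) = 74.5 A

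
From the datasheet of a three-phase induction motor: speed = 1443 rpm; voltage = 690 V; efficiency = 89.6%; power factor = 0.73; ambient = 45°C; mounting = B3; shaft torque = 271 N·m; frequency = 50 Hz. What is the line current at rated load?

52.4 A

ω = 2π×1443/60 = 151.1 rad/s; P_out = τω = 271 × 151.1 = 40948 W
P_in = P_out / η = 40948 / 0.896 = 45701 W
I_L = P_in / (√3·V_L·cosφ) = 45701 / (1.732 × 690 × 0.73) = 52.4 A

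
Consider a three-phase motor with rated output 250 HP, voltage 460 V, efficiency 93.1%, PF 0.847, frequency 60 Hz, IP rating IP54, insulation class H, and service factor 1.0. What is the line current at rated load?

297 A

P_out = 250 × 746 = 186500 W
P_in = P_out / η = 186500 / 0.931 = 200322 W
I_L = P_in / (√3·V_L·cosφ) = 200322 / (1.732 × 460 × 0.847) = 297 A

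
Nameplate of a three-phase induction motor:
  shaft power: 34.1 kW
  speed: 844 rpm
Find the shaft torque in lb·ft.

ω = 2π × 844/60 = 88.38 rad/s
τ = P/ω = 34100/88.38 = 385.8 N·m
In lb·ft: 385.8/1.356 = 285 lb·ft

285 lb·ft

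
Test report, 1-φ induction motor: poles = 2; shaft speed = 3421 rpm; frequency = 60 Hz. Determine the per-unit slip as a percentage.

5.0 %

n_s = 120f/p = 120×60/2 = 3600 rpm
s = (n_s − n)/n_s = (3600 − 3421)/3600 = 0.0497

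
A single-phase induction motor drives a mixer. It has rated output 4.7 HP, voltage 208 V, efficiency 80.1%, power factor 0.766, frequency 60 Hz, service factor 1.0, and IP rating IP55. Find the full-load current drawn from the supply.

P_out = 4.7 × 746 = 3506 W
P_in = P_out / η = 3506 / 0.801 = 4377 W
I = P_in / (V·cosφ) = 4377 / (208 × 0.766) = 27.5 A

27.5 A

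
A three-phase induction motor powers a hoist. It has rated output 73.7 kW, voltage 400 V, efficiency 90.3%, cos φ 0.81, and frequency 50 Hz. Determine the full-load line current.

P_out = 73.7 kW = 73700 W
P_in = P_out / η = 73700 / 0.903 = 81617 W
I_L = P_in / (√3·V_L·cosφ) = 81617 / (1.732 × 400 × 0.81) = 145 A

145 A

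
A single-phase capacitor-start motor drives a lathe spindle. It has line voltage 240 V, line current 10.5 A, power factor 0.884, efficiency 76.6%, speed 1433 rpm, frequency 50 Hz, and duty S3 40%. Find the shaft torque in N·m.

P_in = V·I·cosφ = 240 × 10.5 × 0.884 = 2228 W
P_out = η·P_in = 0.766 × 2228 = 1707 W
n = 1433 rpm
ω = 2π×1433/60 = 150.1 rad/s
τ = P_out/ω = 1707/150.1 = 11.4 N·m

11.4 N·m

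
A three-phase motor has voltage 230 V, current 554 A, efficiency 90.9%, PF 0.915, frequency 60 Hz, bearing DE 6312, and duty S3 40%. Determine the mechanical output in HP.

P_in = √3·V·I·cosφ = 1.732 × 230 × 554 × 0.915 = 201933 W
P_out = η·P_in = 0.909 × 201933 = 183557 W
= 183557/746 = 246 HP

246 HP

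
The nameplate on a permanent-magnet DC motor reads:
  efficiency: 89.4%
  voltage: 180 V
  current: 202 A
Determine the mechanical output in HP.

43.6 HP

P_in = V·I = 180 × 202 = 36360 W
P_out = η·P_in = 0.894 × 36360 = 32506 W
= 32506/746 = 43.6 HP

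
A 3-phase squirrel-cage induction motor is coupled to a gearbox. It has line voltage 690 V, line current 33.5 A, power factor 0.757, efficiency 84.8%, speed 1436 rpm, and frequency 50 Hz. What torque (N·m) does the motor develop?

171 N·m

P_in = √3·V·I·cosφ = 1.732 × 690 × 33.5 × 0.757 = 30307 W
P_out = η·P_in = 0.848 × 30307 = 25700 W
n = 1436 rpm
ω = 2π×1436/60 = 150.4 rad/s
τ = P_out/ω = 25700/150.4 = 171 N·m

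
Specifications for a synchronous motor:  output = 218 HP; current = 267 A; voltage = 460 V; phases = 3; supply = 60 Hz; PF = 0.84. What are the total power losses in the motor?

P_in = √3·V·I·cosφ = 1.732×460×267×0.84 = 178688 W
P_out = 218×746 = 162628 W
Losses = P_in − P_out = 178688 − 162628 = 16060 W

16100 W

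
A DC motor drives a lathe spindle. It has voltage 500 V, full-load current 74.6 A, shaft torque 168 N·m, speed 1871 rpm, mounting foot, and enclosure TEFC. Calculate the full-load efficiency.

ω = 2π × 1871/60 = 195.9 rad/s; P_out = τω = 168 × 195.9 = 32911 W
P_in = V·I = 500 × 74.6 = 37300 W
η = P_out / P_in = 32911 / 37300 = 0.882 = 88.2%

88.2 %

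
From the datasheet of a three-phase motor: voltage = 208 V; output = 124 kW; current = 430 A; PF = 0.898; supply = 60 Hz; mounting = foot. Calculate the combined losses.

P_in = √3·V·I·cosφ = 1.732×208×430×0.898 = 139109 W
P_out = 124000 W
Losses = P_in − P_out = 139109 − 124000 = 15109 W

15.1 kW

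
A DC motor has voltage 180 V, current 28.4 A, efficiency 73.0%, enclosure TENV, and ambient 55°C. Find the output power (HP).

5 HP

P_in = V·I = 180 × 28.4 = 5112 W
P_out = η·P_in = 0.73 × 5112 = 3732 W
= 3732/746 = 5 HP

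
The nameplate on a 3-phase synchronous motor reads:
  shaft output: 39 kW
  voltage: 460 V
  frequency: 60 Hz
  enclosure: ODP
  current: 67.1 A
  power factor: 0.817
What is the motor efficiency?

P_out = 39 kW = 39000 W
P_in = √3·V_L·I_L·cosφ = 1.732 × 460 × 67.1 × 0.817 = 43677 W
η = P_out / P_in = 39000 / 43677 = 0.893 = 89.3%

89.3 %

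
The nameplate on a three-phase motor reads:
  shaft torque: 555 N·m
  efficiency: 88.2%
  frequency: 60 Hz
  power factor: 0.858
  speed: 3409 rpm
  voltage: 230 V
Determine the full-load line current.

657 A

ω = 2π×3409/60 = 357 rad/s; P_out = τω = 555 × 357 = 198135 W
P_in = P_out / η = 198135 / 0.882 = 224643 W
I_L = P_in / (√3·V_L·cosφ) = 224643 / (1.732 × 230 × 0.858) = 657 A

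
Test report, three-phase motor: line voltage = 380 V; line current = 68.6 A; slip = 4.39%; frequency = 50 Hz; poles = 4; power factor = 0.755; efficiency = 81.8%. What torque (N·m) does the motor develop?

186 N·m

P_in = √3·V·I·cosφ = 1.732 × 380 × 68.6 × 0.755 = 34088 W
P_out = η·P_in = 0.818 × 34088 = 27884 W
n_s = 120×50/4 = 1500 rpm; n = 1500×(1−0.0439) = 1434 rpm
ω = 2π×1434/60 = 150.2 rad/s
τ = P_out/ω = 27884/150.2 = 186 N·m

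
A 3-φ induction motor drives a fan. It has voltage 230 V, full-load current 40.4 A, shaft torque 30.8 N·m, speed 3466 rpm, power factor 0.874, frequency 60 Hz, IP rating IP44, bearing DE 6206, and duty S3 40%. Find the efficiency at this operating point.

79.5 %

ω = 2π × 3466/60 = 363 rad/s; P_out = τω = 30.8 × 363 = 11180 W
P_in = √3·V_L·I_L·cosφ = 1.732 × 230 × 40.4 × 0.874 = 14066 W
η = P_out / P_in = 11180 / 14066 = 0.795 = 79.5%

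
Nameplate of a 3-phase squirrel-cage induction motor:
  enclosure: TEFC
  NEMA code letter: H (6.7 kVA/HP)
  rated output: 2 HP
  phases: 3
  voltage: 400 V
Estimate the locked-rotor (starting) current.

S_LR = 6.7 × 2 = 13.4 kVA
I_LR = S_LR/(√3·V_L) = 13400/(1.732×400) = 19.3 A

19.3 A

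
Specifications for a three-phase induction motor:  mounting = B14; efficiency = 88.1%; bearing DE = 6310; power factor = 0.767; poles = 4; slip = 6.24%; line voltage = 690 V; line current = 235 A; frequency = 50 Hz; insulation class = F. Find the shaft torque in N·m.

P_in = √3·V·I·cosφ = 1.732 × 690 × 235 × 0.767 = 215407 W
P_out = η·P_in = 0.881 × 215407 = 189774 W
n_s = 120×50/4 = 1500 rpm; n = 1500×(1−0.0624) = 1406 rpm
ω = 2π×1406/60 = 147.2 rad/s
τ = P_out/ω = 189774/147.2 = 1290 N·m

1290 N·m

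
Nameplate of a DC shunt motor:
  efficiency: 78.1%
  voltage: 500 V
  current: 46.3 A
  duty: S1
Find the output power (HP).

P_in = V·I = 500 × 46.3 = 23150 W
P_out = η·P_in = 0.781 × 23150 = 18080 W
= 18080/746 = 24.2 HP

24.2 HP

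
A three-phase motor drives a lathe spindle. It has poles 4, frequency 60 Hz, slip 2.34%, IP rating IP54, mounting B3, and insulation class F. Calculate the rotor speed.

n_s = 120f/p = 120×60/4 = 1800 rpm
n = n_s(1 − s) = 1800 × (1 − 0.0234) = 1758 rpm

1758 rpm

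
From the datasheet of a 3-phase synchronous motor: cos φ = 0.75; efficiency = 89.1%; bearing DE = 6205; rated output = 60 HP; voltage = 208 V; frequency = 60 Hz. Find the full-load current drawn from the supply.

P_out = 60 × 746 = 44760 W
P_in = P_out / η = 44760 / 0.891 = 50236 W
I_L = P_in / (√3·V_L·cosφ) = 50236 / (1.732 × 208 × 0.75) = 186 A

186 A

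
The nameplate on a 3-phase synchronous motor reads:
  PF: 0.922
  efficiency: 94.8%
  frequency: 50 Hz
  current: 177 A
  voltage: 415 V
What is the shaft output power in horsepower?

149 HP

P_in = √3·V·I·cosφ = 1.732 × 415 × 177 × 0.922 = 117301 W
P_out = η·P_in = 0.948 × 117301 = 111201 W
= 111201/746 = 149 HP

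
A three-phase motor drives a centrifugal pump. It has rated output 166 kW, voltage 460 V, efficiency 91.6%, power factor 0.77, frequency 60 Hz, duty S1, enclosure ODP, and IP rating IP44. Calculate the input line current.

P_out = 166 kW = 166000 W
P_in = P_out / η = 166000 / 0.916 = 181223 W
I_L = P_in / (√3·V_L·cosφ) = 181223 / (1.732 × 460 × 0.77) = 295 A

295 A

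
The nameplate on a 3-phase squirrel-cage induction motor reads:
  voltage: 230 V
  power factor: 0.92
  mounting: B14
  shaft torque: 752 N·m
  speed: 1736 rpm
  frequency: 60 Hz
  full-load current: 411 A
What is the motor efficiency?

ω = 2π × 1736/60 = 181.8 rad/s; P_out = τω = 752 × 181.8 = 136714 W
P_in = √3·V_L·I_L·cosφ = 1.732 × 230 × 411 × 0.92 = 150628 W
η = P_out / P_in = 136714 / 150628 = 0.908 = 90.8%

90.8 %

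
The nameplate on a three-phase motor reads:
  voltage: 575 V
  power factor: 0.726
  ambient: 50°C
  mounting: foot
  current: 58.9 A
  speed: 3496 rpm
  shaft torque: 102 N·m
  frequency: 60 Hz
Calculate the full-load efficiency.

ω = 2π × 3496/60 = 366.1 rad/s; P_out = τω = 102 × 366.1 = 37342 W
P_in = √3·V_L·I_L·cosφ = 1.732 × 575 × 58.9 × 0.726 = 42586 W
η = P_out / P_in = 37342 / 42586 = 0.877 = 87.7%

87.7 %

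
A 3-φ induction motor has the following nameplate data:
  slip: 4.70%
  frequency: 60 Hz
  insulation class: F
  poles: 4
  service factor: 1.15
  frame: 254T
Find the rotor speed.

1715 rpm

n_s = 120f/p = 120×60/4 = 1800 rpm
n = n_s(1 − s) = 1800 × (1 − 0.047) = 1715 rpm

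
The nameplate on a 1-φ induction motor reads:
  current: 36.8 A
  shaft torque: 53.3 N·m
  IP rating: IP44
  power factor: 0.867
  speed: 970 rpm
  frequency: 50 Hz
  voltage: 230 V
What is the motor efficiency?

ω = 2π × 970/60 = 101.6 rad/s; P_out = τω = 53.3 × 101.6 = 5415 W
P_in = V·I·cosφ = 230 × 36.8 × 0.867 = 7338 W
η = P_out / P_in = 5415 / 7338 = 0.738 = 73.8%

73.8 %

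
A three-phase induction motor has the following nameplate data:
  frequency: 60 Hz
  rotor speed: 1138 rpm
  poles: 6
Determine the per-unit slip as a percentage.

n_s = 120f/p = 120×60/6 = 1200 rpm
s = (n_s − n)/n_s = (1200 − 1138)/1200 = 0.0517

5.17 %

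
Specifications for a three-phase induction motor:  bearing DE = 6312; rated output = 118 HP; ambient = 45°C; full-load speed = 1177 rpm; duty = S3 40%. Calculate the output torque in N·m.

714 N·m

P_out = 118 × 746 = 88028 W
ω = 2π × 1177/60 = 123.3 rad/s
τ = P_out/ω = 88028/123.3 = 714 N·m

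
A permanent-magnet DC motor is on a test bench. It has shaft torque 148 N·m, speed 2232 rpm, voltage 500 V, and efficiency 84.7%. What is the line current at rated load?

81.7 A

ω = 2π×2232/60 = 233.7 rad/s; P_out = τω = 148 × 233.7 = 34588 W
P_in = P_out / η = 34588 / 0.847 = 40836 W
I = P_in / V = 40836 / 500 = 81.7 A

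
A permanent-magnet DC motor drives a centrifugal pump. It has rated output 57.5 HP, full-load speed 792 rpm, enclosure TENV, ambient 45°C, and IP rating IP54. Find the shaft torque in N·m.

517 N·m

P_out = 57.5 × 746 = 42895 W
ω = 2π × 792/60 = 82.94 rad/s
τ = P_out/ω = 42895/82.94 = 517 N·m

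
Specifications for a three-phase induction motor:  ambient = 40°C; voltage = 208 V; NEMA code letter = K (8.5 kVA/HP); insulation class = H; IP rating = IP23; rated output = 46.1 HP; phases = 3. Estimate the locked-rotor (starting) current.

S_LR = 8.5 × 46.1 = 391.85 kVA
I_LR = S_LR/(√3·V_L) = 391850/(1.732×208) = 1090 A

1090 A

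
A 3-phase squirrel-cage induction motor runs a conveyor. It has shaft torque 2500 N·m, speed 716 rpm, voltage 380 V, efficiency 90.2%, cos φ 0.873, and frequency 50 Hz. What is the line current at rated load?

362 A

ω = 2π×716/60 = 74.98 rad/s; P_out = τω = 2500 × 74.98 = 187450 W
P_in = P_out / η = 187450 / 0.902 = 207816 W
I_L = P_in / (√3·V_L·cosφ) = 207816 / (1.732 × 380 × 0.873) = 362 A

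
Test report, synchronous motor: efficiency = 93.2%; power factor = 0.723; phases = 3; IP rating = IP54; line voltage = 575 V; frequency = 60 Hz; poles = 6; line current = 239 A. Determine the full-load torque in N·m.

P_in = √3·V·I·cosφ = 1.732 × 575 × 239 × 0.723 = 172089 W
P_out = η·P_in = 0.932 × 172089 = 160387 W
n = n_s = 120×60/6 = 1200 rpm (synchronous)
ω = 2π×1200/60 = 125.7 rad/s
τ = P_out/ω = 160387/125.7 = 1280 N·m

1280 N·m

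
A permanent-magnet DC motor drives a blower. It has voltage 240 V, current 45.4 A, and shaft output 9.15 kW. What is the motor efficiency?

84.0 %

P_out = 9.15 kW = 9150 W
P_in = V·I = 240 × 45.4 = 10896 W
η = P_out / P_in = 9150 / 10896 = 0.840 = 84.0%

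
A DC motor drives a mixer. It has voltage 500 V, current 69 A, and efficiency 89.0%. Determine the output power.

30.7 kW

P_in = V·I = 500 × 69 = 34500 W
P_out = η·P_in = 0.89 × 34500 = 30705 W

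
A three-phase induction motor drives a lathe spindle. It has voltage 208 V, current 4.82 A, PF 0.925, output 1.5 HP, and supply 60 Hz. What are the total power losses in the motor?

P_in = √3·V·I·cosφ = 1.732×208×4.82×0.925 = 1606 W
P_out = 1.5×746 = 1119 W
Losses = P_in − P_out = 1606 − 1119 = 487 W

487 W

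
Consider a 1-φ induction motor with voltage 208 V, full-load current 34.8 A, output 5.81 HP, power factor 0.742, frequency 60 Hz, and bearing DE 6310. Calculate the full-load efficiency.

P_out = 5.81 × 746 = 4334 W
P_in = V·I·cosφ = 208 × 34.8 × 0.742 = 5371 W
η = P_out / P_in = 4334 / 5371 = 0.807 = 80.7%

80.7 %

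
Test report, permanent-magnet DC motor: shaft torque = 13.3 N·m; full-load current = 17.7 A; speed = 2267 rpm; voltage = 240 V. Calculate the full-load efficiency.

ω = 2π × 2267/60 = 237.4 rad/s; P_out = τω = 13.3 × 237.4 = 3157 W
P_in = V·I = 240 × 17.7 = 4248 W
η = P_out / P_in = 3157 / 4248 = 0.743 = 74.3%

74.3 %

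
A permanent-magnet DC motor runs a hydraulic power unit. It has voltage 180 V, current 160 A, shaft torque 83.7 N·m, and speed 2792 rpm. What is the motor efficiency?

85.0 %

ω = 2π × 2792/60 = 292.4 rad/s; P_out = τω = 83.7 × 292.4 = 24474 W
P_in = V·I = 180 × 160 = 28800 W
η = P_out / P_in = 24474 / 28800 = 0.850 = 85.0%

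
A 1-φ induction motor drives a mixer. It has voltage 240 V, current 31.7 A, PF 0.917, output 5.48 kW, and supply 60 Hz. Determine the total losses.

P_in = V·I·cosφ = 240×31.7×0.917 = 6977 W
P_out = 5480 W
Losses = P_in − P_out = 6977 − 5480 = 1497 W

1.5 kW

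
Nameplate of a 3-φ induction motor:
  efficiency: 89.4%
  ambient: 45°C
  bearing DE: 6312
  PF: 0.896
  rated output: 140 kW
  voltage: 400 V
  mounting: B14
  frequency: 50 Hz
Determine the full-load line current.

P_out = 140 kW = 140000 W
P_in = P_out / η = 140000 / 0.894 = 156600 W
I_L = P_in / (√3·V_L·cosφ) = 156600 / (1.732 × 400 × 0.896) = 252 A

252 A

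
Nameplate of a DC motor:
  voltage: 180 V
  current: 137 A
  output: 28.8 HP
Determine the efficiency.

87.1 %

P_out = 28.8 × 746 = 21485 W
P_in = V·I = 180 × 137 = 24660 W
η = P_out / P_in = 21485 / 24660 = 0.871 = 87.1%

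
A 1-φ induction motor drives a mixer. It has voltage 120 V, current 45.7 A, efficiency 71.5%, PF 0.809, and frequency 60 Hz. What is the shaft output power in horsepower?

4.25 HP

P_in = V·I·cosφ = 120 × 45.7 × 0.809 = 4437 W
P_out = η·P_in = 0.715 × 4437 = 3172 W
= 3172/746 = 4.25 HP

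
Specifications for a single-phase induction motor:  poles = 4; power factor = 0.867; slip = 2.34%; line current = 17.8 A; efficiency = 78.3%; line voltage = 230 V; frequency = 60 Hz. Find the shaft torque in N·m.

15.1 N·m

P_in = V·I·cosφ = 230 × 17.8 × 0.867 = 3549 W
P_out = η·P_in = 0.783 × 3549 = 2779 W
n_s = 120×60/4 = 1800 rpm; n = 1800×(1−0.0234) = 1758 rpm
ω = 2π×1758/60 = 184.1 rad/s
τ = P_out/ω = 2779/184.1 = 15.1 N·m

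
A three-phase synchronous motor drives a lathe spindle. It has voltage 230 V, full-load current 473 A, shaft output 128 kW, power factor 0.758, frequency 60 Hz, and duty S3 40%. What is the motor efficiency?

89.6 %

P_out = 128 kW = 128000 W
P_in = √3·V_L·I_L·cosφ = 1.732 × 230 × 473 × 0.758 = 142826 W
η = P_out / P_in = 128000 / 142826 = 0.896 = 89.6%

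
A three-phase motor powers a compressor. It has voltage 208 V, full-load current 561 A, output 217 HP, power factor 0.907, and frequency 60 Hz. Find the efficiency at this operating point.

88.3 %

P_out = 217 × 746 = 161882 W
P_in = √3·V_L·I_L·cosφ = 1.732 × 208 × 561 × 0.907 = 183308 W
η = P_out / P_in = 161882 / 183308 = 0.883 = 88.3%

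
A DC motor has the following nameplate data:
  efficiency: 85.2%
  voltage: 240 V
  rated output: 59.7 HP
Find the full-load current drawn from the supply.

218 A

P_out = 59.7 × 746 = 44536 W
P_in = P_out / η = 44536 / 0.852 = 52272 W
I = P_in / V = 52272 / 240 = 218 A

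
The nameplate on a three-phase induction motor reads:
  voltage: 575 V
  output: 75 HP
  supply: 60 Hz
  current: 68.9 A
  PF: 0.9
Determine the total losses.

P_in = √3·V·I·cosφ = 1.732×575×68.9×0.9 = 61756 W
P_out = 75×746 = 55950 W
Losses = P_in − P_out = 61756 − 55950 = 5806 W

5.81 kW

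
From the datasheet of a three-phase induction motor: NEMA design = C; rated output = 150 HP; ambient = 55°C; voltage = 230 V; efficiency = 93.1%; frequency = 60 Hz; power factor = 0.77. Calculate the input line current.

392 A

P_out = 150 × 746 = 111900 W
P_in = P_out / η = 111900 / 0.931 = 120193 W
I_L = P_in / (√3·V_L·cosφ) = 120193 / (1.732 × 230 × 0.77) = 392 A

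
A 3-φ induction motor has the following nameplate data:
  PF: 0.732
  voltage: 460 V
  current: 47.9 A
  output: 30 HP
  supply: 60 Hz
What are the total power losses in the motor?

5.56 kW

P_in = √3·V·I·cosφ = 1.732×460×47.9×0.732 = 27935 W
P_out = 30×746 = 22380 W
Losses = P_in − P_out = 27935 − 22380 = 5555 W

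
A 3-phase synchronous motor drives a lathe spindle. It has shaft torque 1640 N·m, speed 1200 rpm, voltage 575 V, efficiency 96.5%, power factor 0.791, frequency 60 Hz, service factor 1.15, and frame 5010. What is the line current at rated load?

271 A

ω = 2π×1200/60 = 125.7 rad/s; P_out = τω = 1640 × 125.7 = 206148 W
P_in = P_out / η = 206148 / 0.965 = 213625 W
I_L = P_in / (√3·V_L·cosφ) = 213625 / (1.732 × 575 × 0.791) = 271 A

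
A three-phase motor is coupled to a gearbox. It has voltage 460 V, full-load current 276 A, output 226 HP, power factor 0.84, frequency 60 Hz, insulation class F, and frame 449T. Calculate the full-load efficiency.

91.3 %

P_out = 226 × 746 = 168596 W
P_in = √3·V_L·I_L·cosφ = 1.732 × 460 × 276 × 0.84 = 184712 W
η = P_out / P_in = 168596 / 184712 = 0.913 = 91.3%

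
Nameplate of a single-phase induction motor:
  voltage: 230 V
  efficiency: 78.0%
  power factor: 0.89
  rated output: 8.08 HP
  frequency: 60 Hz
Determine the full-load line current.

37.8 A

P_out = 8.08 × 746 = 6028 W
P_in = P_out / η = 6028 / 0.780 = 7728 W
I = P_in / (V·cosφ) = 7728 / (230 × 0.89) = 37.8 A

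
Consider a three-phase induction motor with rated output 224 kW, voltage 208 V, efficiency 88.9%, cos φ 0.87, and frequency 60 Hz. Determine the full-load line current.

P_out = 224 kW = 224000 W
P_in = P_out / η = 224000 / 0.889 = 251969 W
I_L = P_in / (√3·V_L·cosφ) = 251969 / (1.732 × 208 × 0.87) = 804 A

804 A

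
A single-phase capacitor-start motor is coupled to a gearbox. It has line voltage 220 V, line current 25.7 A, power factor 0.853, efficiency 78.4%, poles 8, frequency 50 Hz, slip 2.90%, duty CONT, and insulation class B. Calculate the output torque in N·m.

49.6 N·m

P_in = V·I·cosφ = 220 × 25.7 × 0.853 = 4823 W
P_out = η·P_in = 0.784 × 4823 = 3781 W
n_s = 120×50/8 = 750 rpm; n = 750×(1−0.029) = 728 rpm
ω = 2π×728/60 = 76.24 rad/s
τ = P_out/ω = 3781/76.24 = 49.6 N·m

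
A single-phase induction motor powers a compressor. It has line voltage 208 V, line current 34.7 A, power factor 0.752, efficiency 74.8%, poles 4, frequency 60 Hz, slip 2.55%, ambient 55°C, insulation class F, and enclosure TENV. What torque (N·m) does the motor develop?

P_in = V·I·cosφ = 208 × 34.7 × 0.752 = 5428 W
P_out = η·P_in = 0.748 × 5428 = 4060 W
n_s = 120×60/4 = 1800 rpm; n = 1800×(1−0.0255) = 1754 rpm
ω = 2π×1754/60 = 183.7 rad/s
τ = P_out/ω = 4060/183.7 = 22.1 N·m

22.1 N·m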